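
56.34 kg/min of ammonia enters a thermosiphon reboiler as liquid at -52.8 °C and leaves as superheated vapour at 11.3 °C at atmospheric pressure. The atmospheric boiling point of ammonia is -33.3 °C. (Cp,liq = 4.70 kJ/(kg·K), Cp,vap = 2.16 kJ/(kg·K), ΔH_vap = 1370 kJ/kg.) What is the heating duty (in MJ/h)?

liquid -52.8→-33.3 °C: 91.65 kJ/kg
vaporisation at -33.3 °C: 1370 kJ/kg
vapour -33.3→11.3 °C: 96.336 kJ/kg
Δh = 91.65 + 1370 + 96.336 = 1558 kJ/kg
Q = ṁ·Δh = 56.34 kg/min × 1558 kJ/kg = 87777 kJ/min
|Q| = 1462.9 kW = 5266.6 MJ/h

Q = 5270 MJ/h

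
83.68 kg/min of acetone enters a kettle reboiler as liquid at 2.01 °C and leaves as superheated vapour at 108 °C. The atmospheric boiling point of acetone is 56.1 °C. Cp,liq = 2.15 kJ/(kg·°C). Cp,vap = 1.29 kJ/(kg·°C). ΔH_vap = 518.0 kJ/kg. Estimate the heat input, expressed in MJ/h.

Q = 3520 MJ/h

liquid 2.01→56.1 °C: 116.29 kJ/kg
vaporisation at 56.1 °C: 518 kJ/kg
vapour 56.1→108 °C: 66.951 kJ/kg
Δh = 116.29 + 518 + 66.951 = 701.24 kJ/kg
Q = ṁ·Δh = 83.68 kg/min × 701.24 kJ/kg = 58680 kJ/min
|Q| = 978 kW = 3520.8 MJ/h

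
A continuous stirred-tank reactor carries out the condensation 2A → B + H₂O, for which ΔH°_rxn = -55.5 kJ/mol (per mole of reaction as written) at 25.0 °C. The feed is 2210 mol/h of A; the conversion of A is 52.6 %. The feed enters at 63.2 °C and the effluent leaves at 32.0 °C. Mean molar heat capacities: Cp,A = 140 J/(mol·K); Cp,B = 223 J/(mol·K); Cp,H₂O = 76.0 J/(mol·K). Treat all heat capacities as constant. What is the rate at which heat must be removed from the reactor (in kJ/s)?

Extent of reaction ξ = 0.526 × 2210 / 2 = 581.23 mol/h
Reaction term: ξ·ΔH°_rxn = 581.23 × -55.5 = -32258 kJ/h
Sensible, feed 63.2→25 °C: -11819 kJ/h
Outlet flows (mol/h): A 1047.5, B 581.23, H₂O 581.23
Sensible, products 25→32.0 °C: 2243.1 kJ/h
Q = ΔH = -41834 kJ/h = -11.621 kW
Heat removed = 11.621 kJ/s

Q_out = 11.6 kJ/s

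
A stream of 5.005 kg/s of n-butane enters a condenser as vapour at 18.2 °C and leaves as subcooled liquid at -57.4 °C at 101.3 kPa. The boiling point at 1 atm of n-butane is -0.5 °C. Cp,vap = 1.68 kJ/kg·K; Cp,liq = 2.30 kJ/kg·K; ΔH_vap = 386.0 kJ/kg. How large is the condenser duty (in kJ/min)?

Q_c = 165000 kJ/min

vapour 18.2→-0.5 °C: -31.416 kJ/kg
condensation at -0.5 °C: -386 kJ/kg
liquid -0.5→-57.4 °C: -130.87 kJ/kg
Δh = -31.416 + -386 + -130.87 = -548.29 kJ/kg
Q = ṁ·Δh = 5.005 kg/s × -548.29 kJ/kg = -2744.2 kJ/s
|Q| = 2744.2 kW = 164650 kJ/min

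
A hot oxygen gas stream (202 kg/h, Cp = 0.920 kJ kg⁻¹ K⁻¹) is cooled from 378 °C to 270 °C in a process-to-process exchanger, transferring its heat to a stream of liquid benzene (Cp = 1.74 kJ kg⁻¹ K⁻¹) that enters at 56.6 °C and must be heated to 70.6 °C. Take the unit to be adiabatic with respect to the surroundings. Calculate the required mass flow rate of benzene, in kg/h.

Heat released by hot stream: Q = 202 × 0.920 × (378 − 270) = 20071 kJ/h
Energy balance on cold side (adiabatic exchanger): Q = ṁ_c·Cp_c·(T_c,out − T_c,in)
ṁ_c = 20071 / [1.74 × (70.6 − 56.6)] = 823.92 kg/h

ṁ_c = 824 kg/h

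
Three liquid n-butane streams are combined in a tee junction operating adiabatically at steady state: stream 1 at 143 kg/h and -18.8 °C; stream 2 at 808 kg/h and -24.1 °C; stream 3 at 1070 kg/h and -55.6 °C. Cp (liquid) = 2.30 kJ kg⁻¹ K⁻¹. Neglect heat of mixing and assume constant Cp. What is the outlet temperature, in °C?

T_out = -40.4 °C

Adiabatic, steady state ⇒ Σ ṁᵢCp,ᵢ(T_out − Tᵢ) = 0
Σ ṁᵢCp,ᵢTᵢ = 143×2.30×-18.8 + 808×2.30×-24.1 + 1070×2.30×-55.6 = -187800
Σ ṁᵢCp,ᵢ = 143×2.30 + 808×2.30 + 1070×2.30 = 4648.3
T_out = -187800 / 4648.3 = -40.402 °C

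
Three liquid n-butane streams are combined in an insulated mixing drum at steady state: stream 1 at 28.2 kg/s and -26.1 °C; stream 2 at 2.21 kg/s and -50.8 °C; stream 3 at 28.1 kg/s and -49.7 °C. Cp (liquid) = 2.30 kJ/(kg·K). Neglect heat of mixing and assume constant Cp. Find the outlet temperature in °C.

T_out = -38.4 °C

No heat crosses the boundary, so H_out = H_in.
T_out = Σ ṁᵢCp,ᵢTᵢ / Σ ṁᵢCp,ᵢ
      = -5163.2 / 134.57 = -38.367 °C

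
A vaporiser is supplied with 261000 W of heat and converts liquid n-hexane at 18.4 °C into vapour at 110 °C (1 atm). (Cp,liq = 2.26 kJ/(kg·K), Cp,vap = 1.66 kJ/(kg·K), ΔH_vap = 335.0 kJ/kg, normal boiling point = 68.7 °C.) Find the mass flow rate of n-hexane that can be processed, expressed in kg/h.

ṁ = 1820 kg/h

Δh = 2.26×(68.7−18.4) + 335.0 + 1.66×(110−68.7) = 517.24 kJ/kg
Q = 261000 W = 261 kJ/s = 939600 kJ/h
ṁ = Q/Δh = 939600 / 517.24 = 1816.6 kg/h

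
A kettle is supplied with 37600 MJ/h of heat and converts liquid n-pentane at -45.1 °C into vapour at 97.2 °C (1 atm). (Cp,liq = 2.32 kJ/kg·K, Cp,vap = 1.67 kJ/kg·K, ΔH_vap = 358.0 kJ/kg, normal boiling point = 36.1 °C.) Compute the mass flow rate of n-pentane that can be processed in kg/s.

ṁ = 16.1 kg/s

Δh = 2.32×(36.1−-45.1) + 358.0 + 1.67×(97.2−36.1) = 648.42 kJ/kg
Q = 37600 MJ/h = 10444 kJ/s = 10444 kJ/s
ṁ = Q/Δh = 10444 / 648.42 = 16.108 kg/s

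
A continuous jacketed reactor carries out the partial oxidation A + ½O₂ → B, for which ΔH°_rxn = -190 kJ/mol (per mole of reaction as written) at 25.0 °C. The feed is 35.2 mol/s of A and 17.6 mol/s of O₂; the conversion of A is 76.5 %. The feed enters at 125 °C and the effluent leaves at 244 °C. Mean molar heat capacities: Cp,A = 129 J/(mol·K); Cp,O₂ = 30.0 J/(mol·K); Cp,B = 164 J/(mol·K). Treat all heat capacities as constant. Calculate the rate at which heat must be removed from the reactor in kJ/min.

Q_out = 264000 kJ/min

Extent of reaction ξ = 0.765 × 35.2 = 26.928 mol/s
Reaction term: ξ·ΔH°_rxn = 26.928 × -190 = -5116.3 kJ/s
Sensible, feed 125→25 °C: -506.88 kJ/s
Outlet flows (mol/s): A 8.272, O₂ 4.136, B 26.928
Sensible, products 25→244 °C: 1228 kJ/s
Q = ΔH = -4395.2 kJ/s = -4395.2 kW
Heat removed = 263710 kJ/min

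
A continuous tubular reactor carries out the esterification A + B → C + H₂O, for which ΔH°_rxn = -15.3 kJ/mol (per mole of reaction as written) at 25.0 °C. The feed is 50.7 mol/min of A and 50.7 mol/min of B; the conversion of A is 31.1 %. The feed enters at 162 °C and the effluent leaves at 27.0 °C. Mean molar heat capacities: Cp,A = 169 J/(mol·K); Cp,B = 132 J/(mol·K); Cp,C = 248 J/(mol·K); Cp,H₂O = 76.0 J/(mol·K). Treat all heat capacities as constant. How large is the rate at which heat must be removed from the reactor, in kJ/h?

Q_out = 138000 kJ/h

Extent of reaction ξ = 0.311 × 50.7 = 15.768 mol/min
Reaction term: ξ·ΔH°_rxn = 15.768 × -15.3 = -241.25 kJ/min
Sensible, feed 162→25 °C: -2090.7 kJ/min
Outlet flows (mol/min): A 34.932, B 34.932, C 15.768, H₂O 15.768
Sensible, products 25→27.0 °C: 31.247 kJ/min
Q = ΔH = -2300.7 kJ/min = -38.345 kW
Heat removed = 138040 kJ/h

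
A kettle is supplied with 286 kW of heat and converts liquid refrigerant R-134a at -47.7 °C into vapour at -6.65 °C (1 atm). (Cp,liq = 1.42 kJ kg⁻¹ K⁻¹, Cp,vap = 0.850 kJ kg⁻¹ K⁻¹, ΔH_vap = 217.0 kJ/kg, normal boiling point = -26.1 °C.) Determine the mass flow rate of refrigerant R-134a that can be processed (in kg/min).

ṁ = 64.9 kg/min

Δh = 1.42×(-26.1−-47.7) + 217.0 + 0.850×(-6.65−-26.1) = 264.2 kJ/kg
Q = 286 kW = 286 kJ/s = 17160 kJ/min
ṁ = Q/Δh = 17160 / 264.2 = 64.95 kg/min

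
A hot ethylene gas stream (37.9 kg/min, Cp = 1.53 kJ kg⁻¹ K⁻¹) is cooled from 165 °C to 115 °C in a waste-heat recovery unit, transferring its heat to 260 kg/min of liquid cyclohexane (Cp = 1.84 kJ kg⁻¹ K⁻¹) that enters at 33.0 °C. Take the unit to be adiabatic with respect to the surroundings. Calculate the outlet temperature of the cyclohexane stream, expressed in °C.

T_c,out = 39.1 °C

Heat released by hot stream: Q = 37.9 × 1.53 × (165 − 115) = 2899.3 kJ/min
Energy balance on cold side (adiabatic exchanger): Q = ṁ_c·Cp_c·(T_c,out − T_c,in)
T_c,out = 33.0 + 2899.3/(260 × 1.84) = 39.061 °C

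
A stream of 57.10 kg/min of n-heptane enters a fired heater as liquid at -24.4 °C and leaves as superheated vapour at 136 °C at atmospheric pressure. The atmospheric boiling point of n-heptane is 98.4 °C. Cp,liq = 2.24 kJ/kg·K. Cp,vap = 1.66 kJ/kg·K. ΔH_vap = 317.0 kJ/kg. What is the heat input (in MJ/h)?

Q = 2240 MJ/h

liquid -24.4→98.4 °C: 275.07 kJ/kg
vaporisation at 98.4 °C: 317 kJ/kg
vapour 98.4→136 °C: 62.416 kJ/kg
Δh = 275.07 + 317 + 62.416 = 654.49 kJ/kg
Q = ṁ·Δh = 57.10 kg/min × 654.49 kJ/kg = 37371 kJ/min
|Q| = 622.85 kW = 2242.3 MJ/h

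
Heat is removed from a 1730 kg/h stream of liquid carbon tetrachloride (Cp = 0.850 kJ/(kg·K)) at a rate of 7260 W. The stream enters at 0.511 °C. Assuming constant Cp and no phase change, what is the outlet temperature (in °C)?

T_out = -17.3 °C

Q = 7260 W = 26136 kJ/h
ΔT = Q/(ṁ·Cp) = 26136/(1730×0.850) = 17.774 K
T_out = 0.511 − 17.774 = -17.263 °C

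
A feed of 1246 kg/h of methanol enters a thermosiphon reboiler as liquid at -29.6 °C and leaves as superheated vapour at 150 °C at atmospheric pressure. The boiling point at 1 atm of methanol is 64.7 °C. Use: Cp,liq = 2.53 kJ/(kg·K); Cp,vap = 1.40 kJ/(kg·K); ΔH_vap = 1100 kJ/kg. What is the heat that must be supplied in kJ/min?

liquid -29.6→64.7 °C: 238.58 kJ/kg
vaporisation at 64.7 °C: 1100 kJ/kg
vapour 64.7→150 °C: 119.42 kJ/kg
Δh = 238.58 + 1100 + 119.42 = 1458 kJ/kg
Q = ṁ·Δh = 1246 kg/h × 1458 kJ/kg = 1.8167e+06 kJ/h
|Q| = 504.63 kW = 30278 kJ/min

Q = 30300 kJ/min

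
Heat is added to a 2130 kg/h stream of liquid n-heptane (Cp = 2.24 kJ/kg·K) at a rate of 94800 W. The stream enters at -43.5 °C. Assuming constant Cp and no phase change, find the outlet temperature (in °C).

T_out = 28.0 °C

Q = 94800 W = 341280 kJ/h
ΔT = Q/(ṁ·Cp) = 341280/(2130×2.24) = 71.529 K
T_out = -43.5 + 71.529 = 28.029 °C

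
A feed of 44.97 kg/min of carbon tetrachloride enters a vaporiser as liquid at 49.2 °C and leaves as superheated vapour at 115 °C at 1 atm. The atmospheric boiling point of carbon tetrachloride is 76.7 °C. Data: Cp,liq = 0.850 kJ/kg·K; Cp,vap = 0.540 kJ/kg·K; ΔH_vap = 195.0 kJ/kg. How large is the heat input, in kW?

Q = 179 kW

liquid 49.2→76.7 °C: 23.375 kJ/kg
vaporisation at 76.7 °C: 195 kJ/kg
vapour 76.7→115 °C: 20.682 kJ/kg
Δh = 23.375 + 195 + 20.682 = 239.06 kJ/kg
Q = ṁ·Δh = 44.97 kg/min × 239.06 kJ/kg = 10750 kJ/min
|Q| = 179.17 kW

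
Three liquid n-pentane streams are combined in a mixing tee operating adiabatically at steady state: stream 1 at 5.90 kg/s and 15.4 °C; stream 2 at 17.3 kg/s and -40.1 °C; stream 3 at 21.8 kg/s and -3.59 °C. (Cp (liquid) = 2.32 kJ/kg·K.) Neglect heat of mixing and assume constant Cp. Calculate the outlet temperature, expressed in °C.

T_out = -15.1 °C

No heat crosses the boundary, so H_out = H_in.
T_out = Σ ṁᵢCp,ᵢTᵢ / Σ ṁᵢCp,ᵢ
      = -1580.2 / 104.4 = -15.136 °C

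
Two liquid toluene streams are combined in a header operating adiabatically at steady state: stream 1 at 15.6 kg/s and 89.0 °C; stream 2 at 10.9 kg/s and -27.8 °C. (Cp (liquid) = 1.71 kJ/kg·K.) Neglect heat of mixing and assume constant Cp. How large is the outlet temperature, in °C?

Adiabatic, steady state ⇒ Σ ṁᵢCp,ᵢ(T_out − Tᵢ) = 0
Σ ṁᵢCp,ᵢTᵢ = 15.6×1.71×89.0 + 10.9×1.71×-27.8 = 1856
Σ ṁᵢCp,ᵢ = 15.6×1.71 + 10.9×1.71 = 45.315
T_out = 1856 / 45.315 = 40.958 °C

T_out = 41.0 °C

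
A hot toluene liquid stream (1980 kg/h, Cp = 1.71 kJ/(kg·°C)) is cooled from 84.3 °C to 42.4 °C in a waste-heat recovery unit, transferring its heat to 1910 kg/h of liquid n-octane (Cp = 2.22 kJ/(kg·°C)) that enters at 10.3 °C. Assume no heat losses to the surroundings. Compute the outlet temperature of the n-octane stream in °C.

Heat released by hot stream: Q = 1980 × 1.71 × (84.3 − 42.4) = 141870 kJ/h
Energy balance on cold side (adiabatic exchanger): Q = ṁ_c·Cp_c·(T_c,out − T_c,in)
T_c,out = 10.3 + 141870/(1910 × 2.22) = 43.757 °C

T_c,out = 43.8 °C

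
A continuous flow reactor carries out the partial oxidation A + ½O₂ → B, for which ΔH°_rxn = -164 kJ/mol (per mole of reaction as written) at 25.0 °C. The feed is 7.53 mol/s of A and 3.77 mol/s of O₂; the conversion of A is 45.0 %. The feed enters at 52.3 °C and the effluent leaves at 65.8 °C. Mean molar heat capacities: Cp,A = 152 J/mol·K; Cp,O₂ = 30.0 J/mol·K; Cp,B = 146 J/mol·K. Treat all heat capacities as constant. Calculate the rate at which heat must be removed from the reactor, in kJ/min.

Extent of reaction ξ = 0.450 × 7.53 = 3.3885 mol/s
Reaction term: ξ·ΔH°_rxn = 3.3885 × -164 = -555.71 kJ/s
Sensible, feed 52.3→25 °C: -34.334 kJ/s
Outlet flows (mol/s): A 4.1415, O₂ 2.0758, B 3.3885
Sensible, products 25→65.8 °C: 48.409 kJ/s
Q = ΔH = -541.64 kJ/s = -541.64 kW
Heat removed = 32498 kJ/min

Q_out = 32500 kJ/min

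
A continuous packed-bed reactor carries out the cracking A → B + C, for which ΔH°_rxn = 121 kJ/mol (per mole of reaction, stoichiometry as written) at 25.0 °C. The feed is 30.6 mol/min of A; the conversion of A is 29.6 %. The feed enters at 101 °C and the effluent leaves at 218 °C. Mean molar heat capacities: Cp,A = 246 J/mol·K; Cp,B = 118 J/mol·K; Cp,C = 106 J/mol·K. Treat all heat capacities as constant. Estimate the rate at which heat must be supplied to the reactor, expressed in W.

Q_in = 32300 W

Extent of reaction ξ = 0.296 × 30.6 = 9.0576 mol/min
Reaction term: ξ·ΔH°_rxn = 9.0576 × 121 = 1096 kJ/min
Sensible, feed 101→25 °C: -572.1 kJ/min
Outlet flows (mol/min): A 21.542, B 9.0576, C 9.0576
Sensible, products 25→218 °C: 1414.4 kJ/min
Q = ΔH = 1938.2 kJ/min = 32.304 kW
Heat supplied = 32304 W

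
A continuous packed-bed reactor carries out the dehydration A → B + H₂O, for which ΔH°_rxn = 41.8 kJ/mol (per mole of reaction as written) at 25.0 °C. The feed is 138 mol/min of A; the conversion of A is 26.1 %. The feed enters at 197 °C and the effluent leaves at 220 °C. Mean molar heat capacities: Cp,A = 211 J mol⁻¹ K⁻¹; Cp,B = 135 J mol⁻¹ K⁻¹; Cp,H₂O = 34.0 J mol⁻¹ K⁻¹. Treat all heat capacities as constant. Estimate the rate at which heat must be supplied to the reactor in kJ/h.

Q_in = 113000 kJ/h

Extent of reaction ξ = 0.261 × 138 = 36.018 mol/min
Reaction term: ξ·ΔH°_rxn = 36.018 × 41.8 = 1505.6 kJ/min
Sensible, feed 197→25 °C: -5008.3 kJ/min
Outlet flows (mol/min): A 101.98, B 36.018, H₂O 36.018
Sensible, products 25→220 °C: 5383 kJ/min
Q = ΔH = 1880.3 kJ/min = 31.338 kW
Heat supplied = 112820 kJ/h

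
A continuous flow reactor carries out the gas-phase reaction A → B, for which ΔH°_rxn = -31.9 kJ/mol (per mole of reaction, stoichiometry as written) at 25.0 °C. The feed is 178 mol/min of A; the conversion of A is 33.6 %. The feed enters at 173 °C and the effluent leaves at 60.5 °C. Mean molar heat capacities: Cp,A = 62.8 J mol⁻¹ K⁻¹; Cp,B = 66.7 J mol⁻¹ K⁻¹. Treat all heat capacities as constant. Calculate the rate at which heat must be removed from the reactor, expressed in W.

Q_out = 52600 W

Extent of reaction ξ = 0.336 × 178 = 59.808 mol/min
Reaction term: ξ·ΔH°_rxn = 59.808 × -31.9 = -1907.9 kJ/min
Sensible, feed 173→25 °C: -1654.4 kJ/min
Outlet flows (mol/min): A 118.19, B 59.808
Sensible, products 25→60.5 °C: 405.11 kJ/min
Q = ΔH = -3157.2 kJ/min = -52.619 kW
Heat removed = 52619 W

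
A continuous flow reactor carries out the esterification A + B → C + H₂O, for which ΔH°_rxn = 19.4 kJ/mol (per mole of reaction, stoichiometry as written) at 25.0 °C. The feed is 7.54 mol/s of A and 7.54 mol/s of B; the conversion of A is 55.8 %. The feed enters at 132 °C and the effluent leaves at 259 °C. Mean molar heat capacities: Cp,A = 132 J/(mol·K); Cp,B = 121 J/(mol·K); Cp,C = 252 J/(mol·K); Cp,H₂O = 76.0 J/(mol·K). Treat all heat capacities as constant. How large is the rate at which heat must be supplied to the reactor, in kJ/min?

Q_in = 23900 kJ/min

Extent of reaction ξ = 0.558 × 7.54 = 4.2073 mol/s
Reaction term: ξ·ΔH°_rxn = 4.2073 × 19.4 = 81.622 kJ/s
Sensible, feed 132→25 °C: -204.12 kJ/s
Outlet flows (mol/s): A 3.3327, B 3.3327, C 4.2073, H₂O 4.2073
Sensible, products 25→259 °C: 520.22 kJ/s
Q = ΔH = 397.73 kJ/s = 397.73 kW
Heat supplied = 23864 kJ/min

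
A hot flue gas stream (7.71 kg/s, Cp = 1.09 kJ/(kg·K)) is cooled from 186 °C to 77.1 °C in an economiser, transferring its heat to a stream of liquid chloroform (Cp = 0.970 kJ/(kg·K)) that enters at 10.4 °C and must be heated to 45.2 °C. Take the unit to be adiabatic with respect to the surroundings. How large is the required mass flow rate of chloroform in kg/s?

ṁ_c = 27.1 kg/s

Heat released by hot stream: Q = 7.71 × 1.09 × (186 − 77.1) = 915.18 kJ/s
Energy balance on cold side (adiabatic exchanger): Q = ṁ_c·Cp_c·(T_c,out − T_c,in)
ṁ_c = 915.18 / [0.970 × (45.2 − 10.4)] = 27.112 kg/s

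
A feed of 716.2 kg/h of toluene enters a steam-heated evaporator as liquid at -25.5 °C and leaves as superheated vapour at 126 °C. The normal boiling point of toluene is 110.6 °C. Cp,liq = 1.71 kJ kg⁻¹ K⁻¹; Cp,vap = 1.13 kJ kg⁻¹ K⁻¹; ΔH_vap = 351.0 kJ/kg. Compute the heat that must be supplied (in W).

Q = 120000 W

liquid -25.5→110.6 °C: 232.73 kJ/kg
vaporisation at 110.6 °C: 351 kJ/kg
vapour 110.6→126 °C: 17.402 kJ/kg
Δh = 232.73 + 351 + 17.402 = 601.13 kJ/kg
Q = ṁ·Δh = 716.2 kg/h × 601.13 kJ/kg = 430530 kJ/h
|Q| = 119.59 kW = 119590 W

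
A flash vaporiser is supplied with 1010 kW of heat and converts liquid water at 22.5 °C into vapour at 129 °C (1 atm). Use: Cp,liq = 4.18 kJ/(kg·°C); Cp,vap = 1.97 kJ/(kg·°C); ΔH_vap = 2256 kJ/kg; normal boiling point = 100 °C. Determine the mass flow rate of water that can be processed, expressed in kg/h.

ṁ = 1380 kg/h

Δh = 4.18×(100−22.5) + 2256 + 1.97×(129−100) = 2637.1 kJ/kg
Q = 1010 kW = 1010 kJ/s = 3.636e+06 kJ/h
ṁ = Q/Δh = 3.636e+06 / 2637.1 = 1378.8 kg/h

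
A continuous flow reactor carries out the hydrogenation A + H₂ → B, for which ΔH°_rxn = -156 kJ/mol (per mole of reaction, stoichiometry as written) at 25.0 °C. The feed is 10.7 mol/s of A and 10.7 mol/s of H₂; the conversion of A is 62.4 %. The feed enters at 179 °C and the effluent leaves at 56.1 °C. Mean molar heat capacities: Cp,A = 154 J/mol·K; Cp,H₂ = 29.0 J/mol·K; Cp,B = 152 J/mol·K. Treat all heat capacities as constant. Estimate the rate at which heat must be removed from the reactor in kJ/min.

Extent of reaction ξ = 0.624 × 10.7 = 6.6768 mol/s
Reaction term: ξ·ΔH°_rxn = 6.6768 × -156 = -1041.6 kJ/s
Sensible, feed 179→25 °C: -301.55 kJ/s
Outlet flows (mol/s): A 4.0232, H₂ 4.0232, B 6.6768
Sensible, products 25→56.1 °C: 54.46 kJ/s
Q = ΔH = -1288.7 kJ/s = -1288.7 kW
Heat removed = 77320 kJ/min

Q_out = 77300 kJ/min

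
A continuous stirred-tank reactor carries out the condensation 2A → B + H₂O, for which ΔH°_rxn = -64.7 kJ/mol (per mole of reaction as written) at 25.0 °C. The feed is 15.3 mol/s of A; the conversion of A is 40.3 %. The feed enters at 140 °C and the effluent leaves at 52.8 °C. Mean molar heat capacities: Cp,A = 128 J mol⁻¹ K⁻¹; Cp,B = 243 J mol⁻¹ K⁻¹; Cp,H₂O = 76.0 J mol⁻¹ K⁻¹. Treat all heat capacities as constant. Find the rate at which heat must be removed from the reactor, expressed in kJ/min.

Extent of reaction ξ = 0.403 × 15.3 / 2 = 3.083 mol/s
Reaction term: ξ·ΔH°_rxn = 3.083 × -64.7 = -199.47 kJ/s
Sensible, feed 140→25 °C: -225.22 kJ/s
Outlet flows (mol/s): A 9.1341, B 3.083, H₂O 3.083
Sensible, products 25→52.8 °C: 59.843 kJ/s
Q = ΔH = -364.84 kJ/s = -364.84 kW
Heat removed = 21890 kJ/min

Q_out = 21900 kJ/min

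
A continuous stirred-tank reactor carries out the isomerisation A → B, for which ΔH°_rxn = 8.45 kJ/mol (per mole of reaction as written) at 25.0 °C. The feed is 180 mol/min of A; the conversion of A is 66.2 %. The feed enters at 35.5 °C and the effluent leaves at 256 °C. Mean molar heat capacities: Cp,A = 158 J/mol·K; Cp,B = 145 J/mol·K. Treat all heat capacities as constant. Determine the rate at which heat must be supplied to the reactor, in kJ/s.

Q_in = 115 kJ/s

Extent of reaction ξ = 0.662 × 180 = 119.16 mol/min
Reaction term: ξ·ΔH°_rxn = 119.16 × 8.45 = 1006.9 kJ/min
Sensible, feed 35.5→25 °C: -298.62 kJ/min
Outlet flows (mol/min): A 60.84, B 119.16
Sensible, products 25→256 °C: 6211.8 kJ/min
Q = ΔH = 6920.1 kJ/min = 115.33 kW
Heat supplied = 115.33 kJ/s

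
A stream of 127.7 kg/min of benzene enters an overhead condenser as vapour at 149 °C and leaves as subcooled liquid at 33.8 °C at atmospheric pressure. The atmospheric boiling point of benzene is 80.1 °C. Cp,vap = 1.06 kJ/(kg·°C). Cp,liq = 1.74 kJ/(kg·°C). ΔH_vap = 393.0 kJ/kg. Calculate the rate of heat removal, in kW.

vapour 149→80.1 °C: -73.034 kJ/kg
condensation at 80.1 °C: -393 kJ/kg
liquid 80.1→33.8 °C: -80.562 kJ/kg
Δh = -73.034 + -393 + -80.562 = -546.6 kJ/kg
Q = ṁ·Δh = 127.7 kg/min × -546.6 kJ/kg = -69800 kJ/min
|Q| = 1163.3 kW

Q_c = 1160 kW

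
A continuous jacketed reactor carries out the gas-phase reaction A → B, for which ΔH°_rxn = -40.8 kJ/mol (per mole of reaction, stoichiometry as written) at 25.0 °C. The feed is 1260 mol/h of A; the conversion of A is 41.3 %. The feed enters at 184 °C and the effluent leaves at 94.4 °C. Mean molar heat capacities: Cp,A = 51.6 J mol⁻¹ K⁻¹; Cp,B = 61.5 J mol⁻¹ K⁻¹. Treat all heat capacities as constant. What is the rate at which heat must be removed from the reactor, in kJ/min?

Q_out = 445 kJ/min

Extent of reaction ξ = 0.413 × 1260 = 520.38 mol/h
Reaction term: ξ·ΔH°_rxn = 520.38 × -40.8 = -21232 kJ/h
Sensible, feed 184→25 °C: -10338 kJ/h
Outlet flows (mol/h): A 739.62, B 520.38
Sensible, products 25→94.4 °C: 4869.6 kJ/h
Q = ΔH = -26699 kJ/h = -7.4165 kW
Heat removed = 444.99 kJ/min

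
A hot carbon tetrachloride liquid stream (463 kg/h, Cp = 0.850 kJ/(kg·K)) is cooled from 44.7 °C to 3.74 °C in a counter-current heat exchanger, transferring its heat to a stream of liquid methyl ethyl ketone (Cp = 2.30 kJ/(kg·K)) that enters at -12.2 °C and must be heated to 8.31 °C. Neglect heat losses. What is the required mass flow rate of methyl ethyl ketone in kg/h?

Heat released by hot stream: Q = 463 × 0.850 × (44.7 − 3.74) = 16120 kJ/h
Energy balance on cold side (adiabatic exchanger): Q = ṁ_c·Cp_c·(T_c,out − T_c,in)
ṁ_c = 16120 / [2.30 × (8.31 − -12.2)] = 341.72 kg/h

ṁ_c = 342 kg/h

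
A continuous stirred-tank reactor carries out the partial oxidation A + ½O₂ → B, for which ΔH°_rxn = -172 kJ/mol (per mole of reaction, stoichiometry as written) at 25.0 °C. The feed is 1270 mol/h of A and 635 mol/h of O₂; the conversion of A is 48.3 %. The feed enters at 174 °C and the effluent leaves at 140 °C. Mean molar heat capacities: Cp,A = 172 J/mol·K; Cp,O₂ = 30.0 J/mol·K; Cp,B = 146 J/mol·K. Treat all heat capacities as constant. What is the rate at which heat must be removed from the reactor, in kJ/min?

Extent of reaction ξ = 0.483 × 1270 = 613.41 mol/h
Reaction term: ξ·ΔH°_rxn = 613.41 × -172 = -105510 kJ/h
Sensible, feed 174→25 °C: -35386 kJ/h
Outlet flows (mol/h): A 656.59, O₂ 328.3, B 613.41
Sensible, products 25→140 °C: 24419 kJ/h
Q = ΔH = -116470 kJ/h = -32.354 kW
Heat removed = 1941.2 kJ/min

Q_out = 1940 kJ/min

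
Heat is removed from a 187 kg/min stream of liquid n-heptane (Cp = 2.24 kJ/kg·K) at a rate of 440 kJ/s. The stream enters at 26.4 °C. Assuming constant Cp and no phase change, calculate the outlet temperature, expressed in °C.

T_out = -36.6 °C

Q = 440 kJ/s = 26400 kJ/min
ΔT = Q/(ṁ·Cp) = 26400/(187×2.24) = 63.025 K
T_out = 26.4 − 63.025 = -36.625 °C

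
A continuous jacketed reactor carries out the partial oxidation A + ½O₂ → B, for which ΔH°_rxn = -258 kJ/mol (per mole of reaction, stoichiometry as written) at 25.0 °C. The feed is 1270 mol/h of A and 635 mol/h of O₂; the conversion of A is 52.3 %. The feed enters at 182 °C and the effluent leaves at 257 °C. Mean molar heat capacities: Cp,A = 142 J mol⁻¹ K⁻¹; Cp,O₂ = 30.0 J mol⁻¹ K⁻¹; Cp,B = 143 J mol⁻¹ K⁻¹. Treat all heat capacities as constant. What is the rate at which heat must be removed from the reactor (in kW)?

Extent of reaction ξ = 0.523 × 1270 = 664.21 mol/h
Reaction term: ξ·ΔH°_rxn = 664.21 × -258 = -171370 kJ/h
Sensible, feed 182→25 °C: -31304 kJ/h
Outlet flows (mol/h): A 605.79, O₂ 302.89, B 664.21
Sensible, products 25→257 °C: 44101 kJ/h
Q = ΔH = -158570 kJ/h = -44.047 kW
Heat removed = 44.047 kW

Q_out = 44.0 kW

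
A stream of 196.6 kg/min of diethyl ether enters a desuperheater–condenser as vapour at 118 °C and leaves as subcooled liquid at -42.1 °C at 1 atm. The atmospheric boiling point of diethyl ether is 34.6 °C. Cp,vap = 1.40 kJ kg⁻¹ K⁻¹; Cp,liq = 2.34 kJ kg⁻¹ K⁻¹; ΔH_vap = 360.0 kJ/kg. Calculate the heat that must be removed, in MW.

Q_c = 2.15 MW

vapour 118→34.6 °C: -116.76 kJ/kg
condensation at 34.6 °C: -360 kJ/kg
liquid 34.6→-42.1 °C: -179.48 kJ/kg
Δh = -116.76 + -360 + -179.48 = -656.24 kJ/kg
Q = ṁ·Δh = 196.6 kg/min × -656.24 kJ/kg = -129020 kJ/min
|Q| = 2150.3 kW = 2.1503 MW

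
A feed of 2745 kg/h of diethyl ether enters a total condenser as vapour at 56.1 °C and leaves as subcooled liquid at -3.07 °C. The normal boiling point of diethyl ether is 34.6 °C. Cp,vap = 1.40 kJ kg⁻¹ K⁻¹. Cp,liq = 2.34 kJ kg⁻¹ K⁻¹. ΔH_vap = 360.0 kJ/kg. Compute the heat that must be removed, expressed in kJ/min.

vapour 56.1→34.6 °C: -30.1 kJ/kg
condensation at 34.6 °C: -360 kJ/kg
liquid 34.6→-3.07 °C: -88.148 kJ/kg
Δh = -30.1 + -360 + -88.148 = -478.25 kJ/kg
Q = ṁ·Δh = 2745 kg/h × -478.25 kJ/kg = -1.3128e+06 kJ/h
|Q| = 364.66 kW = 21880 kJ/min

Q_c = 21900 kJ/min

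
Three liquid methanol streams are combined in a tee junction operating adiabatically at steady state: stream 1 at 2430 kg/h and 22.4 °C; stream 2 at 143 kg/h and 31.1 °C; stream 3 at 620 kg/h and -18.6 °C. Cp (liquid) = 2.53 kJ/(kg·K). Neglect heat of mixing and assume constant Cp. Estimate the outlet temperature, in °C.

T_out = 14.8 °C

No heat crosses the boundary, so H_out = H_in.
T_out = Σ ṁᵢCp,ᵢTᵢ / Σ ṁᵢCp,ᵢ
      = 119790 / 8078.3 = 14.828 °C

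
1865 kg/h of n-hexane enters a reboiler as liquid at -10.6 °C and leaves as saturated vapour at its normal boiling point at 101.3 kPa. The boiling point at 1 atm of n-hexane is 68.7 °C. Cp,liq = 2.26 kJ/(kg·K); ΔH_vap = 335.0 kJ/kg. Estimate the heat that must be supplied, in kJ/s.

liquid -10.6→68.7 °C: 179.22 kJ/kg
vaporisation at 68.7 °C: 335 kJ/kg
Δh = 179.22 + 335 = 514.22 kJ/kg
Q = ṁ·Δh = 1865 kg/h × 514.22 kJ/kg = 959020 kJ/h
|Q| = 266.39 kW

Q = 266 kJ/s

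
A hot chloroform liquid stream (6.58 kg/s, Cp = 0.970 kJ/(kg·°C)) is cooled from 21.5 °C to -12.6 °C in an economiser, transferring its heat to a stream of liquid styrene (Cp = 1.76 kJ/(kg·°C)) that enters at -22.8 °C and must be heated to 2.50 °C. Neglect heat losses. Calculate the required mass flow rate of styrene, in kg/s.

ṁ_c = 4.89 kg/s

Heat released by hot stream: Q = 6.58 × 0.970 × (21.5 − -12.6) = 217.65 kJ/s
Energy balance on cold side (adiabatic exchanger): Q = ṁ_c·Cp_c·(T_c,out − T_c,in)
ṁ_c = 217.65 / [1.76 × (2.50 − -22.8)] = 4.8879 kg/s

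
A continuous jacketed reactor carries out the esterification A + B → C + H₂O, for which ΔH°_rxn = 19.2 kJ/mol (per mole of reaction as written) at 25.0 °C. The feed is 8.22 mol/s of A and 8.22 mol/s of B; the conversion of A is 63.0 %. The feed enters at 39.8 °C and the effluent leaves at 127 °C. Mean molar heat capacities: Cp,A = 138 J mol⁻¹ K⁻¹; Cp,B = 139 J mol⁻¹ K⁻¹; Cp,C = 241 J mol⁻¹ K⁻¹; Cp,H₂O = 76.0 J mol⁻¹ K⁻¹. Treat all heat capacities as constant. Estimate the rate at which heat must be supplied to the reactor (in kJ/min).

Extent of reaction ξ = 0.630 × 8.22 = 5.1786 mol/s
Reaction term: ξ·ΔH°_rxn = 5.1786 × 19.2 = 99.429 kJ/s
Sensible, feed 39.8→25 °C: -33.699 kJ/s
Outlet flows (mol/s): A 3.0414, B 3.0414, C 5.1786, H₂O 5.1786
Sensible, products 25→127 °C: 253.38 kJ/s
Q = ΔH = 319.11 kJ/s = 319.11 kW
Heat supplied = 19146 kJ/min

Q_in = 19100 kJ/min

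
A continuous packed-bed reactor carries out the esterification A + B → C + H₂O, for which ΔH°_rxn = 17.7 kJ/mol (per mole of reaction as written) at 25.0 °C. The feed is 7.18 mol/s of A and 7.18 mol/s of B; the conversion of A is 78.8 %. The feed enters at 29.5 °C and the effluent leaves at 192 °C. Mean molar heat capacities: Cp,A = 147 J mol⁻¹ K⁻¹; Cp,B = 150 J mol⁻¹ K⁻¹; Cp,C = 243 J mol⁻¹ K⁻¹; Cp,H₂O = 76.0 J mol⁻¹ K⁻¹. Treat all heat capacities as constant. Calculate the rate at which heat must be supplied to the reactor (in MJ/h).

Q_in = 1680 MJ/h

Extent of reaction ξ = 0.788 × 7.18 = 5.6578 mol/s
Reaction term: ξ·ΔH°_rxn = 5.6578 × 17.7 = 100.14 kJ/s
Sensible, feed 29.5→25 °C: -9.5961 kJ/s
Outlet flows (mol/s): A 1.5222, B 1.5222, C 5.6578, H₂O 5.6578
Sensible, products 25→192 °C: 376.91 kJ/s
Q = ΔH = 467.46 kJ/s = 467.46 kW
Heat supplied = 1682.8 MJ/h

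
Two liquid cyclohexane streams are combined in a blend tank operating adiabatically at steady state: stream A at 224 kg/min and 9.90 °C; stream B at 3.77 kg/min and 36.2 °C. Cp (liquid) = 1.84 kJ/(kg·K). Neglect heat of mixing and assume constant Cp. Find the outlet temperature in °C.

Adiabatic, steady state ⇒ Σ ṁᵢCp,ᵢ(T_out − Tᵢ) = 0
Σ ṁᵢCp,ᵢTᵢ = 224×1.84×9.90 + 3.77×1.84×36.2 = 4331.5
Σ ṁᵢCp,ᵢ = 224×1.84 + 3.77×1.84 = 419.1
T_out = 4331.5 / 419.1 = 10.335 °C

T_out = 10.3 °C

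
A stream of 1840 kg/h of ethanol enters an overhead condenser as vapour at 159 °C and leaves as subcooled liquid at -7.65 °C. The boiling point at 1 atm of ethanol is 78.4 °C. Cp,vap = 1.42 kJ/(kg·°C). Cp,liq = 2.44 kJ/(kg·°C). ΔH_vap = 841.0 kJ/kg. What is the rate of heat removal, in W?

Q_c = 596000 W

vapour 159→78.4 °C: -114.45 kJ/kg
condensation at 78.4 °C: -841 kJ/kg
liquid 78.4→-7.65 °C: -209.96 kJ/kg
Δh = -114.45 + -841 + -209.96 = -1165.4 kJ/kg
Q = ṁ·Δh = 1840 kg/h × -1165.4 kJ/kg = -2.1444e+06 kJ/h
|Q| = 595.66 kW = 595660 W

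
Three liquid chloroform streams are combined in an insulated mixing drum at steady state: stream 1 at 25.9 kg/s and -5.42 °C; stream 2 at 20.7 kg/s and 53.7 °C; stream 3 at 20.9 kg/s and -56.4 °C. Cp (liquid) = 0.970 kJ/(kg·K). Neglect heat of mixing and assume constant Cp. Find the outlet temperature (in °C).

T_out = -3.07 °C

Adiabatic, steady state ⇒ Σ ṁᵢCp,ᵢ(T_out − Tᵢ) = 0
Σ ṁᵢCp,ᵢTᵢ = 25.9×0.970×-5.42 + 20.7×0.970×53.7 + 20.9×0.970×-56.4 = -201.32
Σ ṁᵢCp,ᵢ = 25.9×0.970 + 20.7×0.970 + 20.9×0.970 = 65.475
T_out = -201.32 / 65.475 = -3.0748 °C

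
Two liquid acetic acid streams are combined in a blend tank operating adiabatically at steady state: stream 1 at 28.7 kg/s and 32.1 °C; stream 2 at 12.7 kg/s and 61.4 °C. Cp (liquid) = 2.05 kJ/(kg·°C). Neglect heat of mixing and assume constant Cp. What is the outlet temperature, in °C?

No heat crosses the boundary, so H_out = H_in.
Σ ṁᵢCp,ᵢTᵢ = 28.7×2.05×32.1 + 12.7×2.05×61.4 = 3487.2
Σ ṁᵢCp,ᵢ = 28.7×2.05 + 12.7×2.05 = 84.87
T_out = 3487.2 / 84.87 = 41.088 °C

T_out = 41.1 °C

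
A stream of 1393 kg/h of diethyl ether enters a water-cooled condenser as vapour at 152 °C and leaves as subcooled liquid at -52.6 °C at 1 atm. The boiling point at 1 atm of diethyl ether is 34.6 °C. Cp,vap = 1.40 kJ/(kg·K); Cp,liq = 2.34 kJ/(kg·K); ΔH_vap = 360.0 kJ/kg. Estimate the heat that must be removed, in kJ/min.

Q_c = 16900 kJ/min

vapour 152→34.6 °C: -164.36 kJ/kg
condensation at 34.6 °C: -360 kJ/kg
liquid 34.6→-52.6 °C: -204.05 kJ/kg
Δh = -164.36 + -360 + -204.05 = -728.41 kJ/kg
Q = ṁ·Δh = 1393 kg/h × -728.41 kJ/kg = -1.0147e+06 kJ/h
|Q| = 281.85 kW = 16911 kJ/min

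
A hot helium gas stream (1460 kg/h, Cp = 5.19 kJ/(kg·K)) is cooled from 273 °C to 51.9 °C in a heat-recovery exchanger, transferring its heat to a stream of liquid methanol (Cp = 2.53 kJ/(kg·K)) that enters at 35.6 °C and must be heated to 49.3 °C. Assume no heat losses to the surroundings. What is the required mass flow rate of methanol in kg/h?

Heat released by hot stream: Q = 1460 × 5.19 × (273 − 51.9) = 1.6754e+06 kJ/h
Energy balance on cold side (adiabatic exchanger): Q = ṁ_c·Cp_c·(T_c,out − T_c,in)
ṁ_c = 1.6754e+06 / [2.53 × (49.3 − 35.6)] = 48336 kg/h

ṁ_c = 48300 kg/h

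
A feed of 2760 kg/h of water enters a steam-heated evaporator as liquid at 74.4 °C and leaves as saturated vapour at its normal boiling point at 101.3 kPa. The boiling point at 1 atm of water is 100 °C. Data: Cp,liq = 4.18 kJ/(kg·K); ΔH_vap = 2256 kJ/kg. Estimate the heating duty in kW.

Q = 1810 kW

liquid 74.4→100 °C: 107.01 kJ/kg
vaporisation at 100 °C: 2256 kJ/kg
Δh = 107.01 + 2256 = 2363 kJ/kg
Q = ṁ·Δh = 2760 kg/h × 2363 kJ/kg = 6.5219e+06 kJ/h
|Q| = 1811.6 kW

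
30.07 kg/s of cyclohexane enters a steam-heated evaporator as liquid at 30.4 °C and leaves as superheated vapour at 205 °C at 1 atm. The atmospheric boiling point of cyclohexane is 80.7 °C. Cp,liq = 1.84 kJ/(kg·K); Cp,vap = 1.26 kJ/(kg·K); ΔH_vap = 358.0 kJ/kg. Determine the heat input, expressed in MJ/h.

liquid 30.4→80.7 °C: 92.552 kJ/kg
vaporisation at 80.7 °C: 358 kJ/kg
vapour 80.7→205 °C: 156.62 kJ/kg
Δh = 92.552 + 358 + 156.62 = 607.17 kJ/kg
Q = ṁ·Δh = 30.07 kg/s × 607.17 kJ/kg = 18258 kJ/s
|Q| = 18258 kW = 65727 MJ/h

Q = 65700 MJ/h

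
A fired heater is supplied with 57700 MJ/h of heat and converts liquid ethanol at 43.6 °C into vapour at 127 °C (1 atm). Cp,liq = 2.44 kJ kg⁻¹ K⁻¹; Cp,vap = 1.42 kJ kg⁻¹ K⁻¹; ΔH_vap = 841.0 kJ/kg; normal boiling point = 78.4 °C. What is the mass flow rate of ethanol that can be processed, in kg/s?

Δh = 2.44×(78.4−43.6) + 841.0 + 1.42×(127−78.4) = 994.92 kJ/kg
Q = 57700 MJ/h = 16028 kJ/s = 16028 kJ/s
ṁ = Q/Δh = 16028 / 994.92 = 16.11 kg/s

ṁ = 16.1 kg/s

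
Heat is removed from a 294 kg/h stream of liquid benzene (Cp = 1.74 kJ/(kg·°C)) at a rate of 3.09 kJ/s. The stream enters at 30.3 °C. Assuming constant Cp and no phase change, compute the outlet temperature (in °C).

T_out = 8.55 °C

Q = 3.09 kJ/s = 11124 kJ/h
ΔT = Q/(ṁ·Cp) = 11124/(294×1.74) = 21.745 K
T_out = 30.3 − 21.745 = 8.5548 °C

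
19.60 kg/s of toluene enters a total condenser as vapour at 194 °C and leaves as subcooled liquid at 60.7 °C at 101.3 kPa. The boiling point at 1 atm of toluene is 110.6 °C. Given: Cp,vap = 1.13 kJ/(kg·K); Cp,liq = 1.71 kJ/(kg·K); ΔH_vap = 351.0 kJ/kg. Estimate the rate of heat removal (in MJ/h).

Q_c = 37400 MJ/h

vapour 194→110.6 °C: -94.242 kJ/kg
condensation at 110.6 °C: -351 kJ/kg
liquid 110.6→60.7 °C: -85.329 kJ/kg
Δh = -94.242 + -351 + -85.329 = -530.57 kJ/kg
Q = ṁ·Δh = 19.60 kg/s × -530.57 kJ/kg = -10399 kJ/s
|Q| = 10399 kW = 37437 MJ/h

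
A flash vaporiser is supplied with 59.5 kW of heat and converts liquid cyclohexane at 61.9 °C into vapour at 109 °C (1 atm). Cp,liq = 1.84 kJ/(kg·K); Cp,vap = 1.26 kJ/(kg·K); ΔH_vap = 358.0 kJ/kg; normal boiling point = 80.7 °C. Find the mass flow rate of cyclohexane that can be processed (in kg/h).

Δh = 1.84×(80.7−61.9) + 358.0 + 1.26×(109−80.7) = 428.25 kJ/kg
Q = 59.5 kW = 59.5 kJ/s = 214200 kJ/h
ṁ = Q/Δh = 214200 / 428.25 = 500.18 kg/h

ṁ = 500 kg/h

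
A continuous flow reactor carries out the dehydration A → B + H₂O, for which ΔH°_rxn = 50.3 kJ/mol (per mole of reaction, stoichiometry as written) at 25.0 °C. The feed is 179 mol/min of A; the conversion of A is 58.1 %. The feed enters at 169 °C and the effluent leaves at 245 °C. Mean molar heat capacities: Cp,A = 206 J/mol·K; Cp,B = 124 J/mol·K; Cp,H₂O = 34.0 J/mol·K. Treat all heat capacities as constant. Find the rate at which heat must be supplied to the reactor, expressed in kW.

Extent of reaction ξ = 0.581 × 179 = 104 mol/min
Reaction term: ξ·ΔH°_rxn = 104 × 50.3 = 5231.1 kJ/min
Sensible, feed 169→25 °C: -5309.9 kJ/min
Outlet flows (mol/min): A 75.001, B 104, H₂O 104
Sensible, products 25→245 °C: 7014.1 kJ/min
Q = ΔH = 6935.3 kJ/min = 115.59 kW
Heat supplied = 115.59 kW

Q_in = 116 kW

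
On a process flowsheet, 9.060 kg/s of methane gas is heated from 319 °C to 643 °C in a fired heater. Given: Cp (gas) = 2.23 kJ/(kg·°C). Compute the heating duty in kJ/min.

Q = ṁ·Cp·ΔT = 9.060 × 2.23 × (643 − 319) = 6546 kJ/s
Heating duty = 392760 kJ/min

Q = 393000 kJ/min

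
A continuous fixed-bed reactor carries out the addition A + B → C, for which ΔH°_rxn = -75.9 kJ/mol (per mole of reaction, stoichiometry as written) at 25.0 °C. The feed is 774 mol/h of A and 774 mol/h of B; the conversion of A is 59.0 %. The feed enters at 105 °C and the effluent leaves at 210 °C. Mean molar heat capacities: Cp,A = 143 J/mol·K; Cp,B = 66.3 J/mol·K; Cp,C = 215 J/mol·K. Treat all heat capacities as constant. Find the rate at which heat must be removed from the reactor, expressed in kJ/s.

Extent of reaction ξ = 0.590 × 774 = 456.66 mol/h
Reaction term: ξ·ΔH°_rxn = 456.66 × -75.9 = -34660 kJ/h
Sensible, feed 105→25 °C: -12960 kJ/h
Outlet flows (mol/h): A 317.34, B 317.34, C 456.66
Sensible, products 25→210 °C: 30451 kJ/h
Q = ΔH = -17169 kJ/h = -4.7692 kW
Heat removed = 4.7692 kJ/s

Q_out = 4.77 kJ/s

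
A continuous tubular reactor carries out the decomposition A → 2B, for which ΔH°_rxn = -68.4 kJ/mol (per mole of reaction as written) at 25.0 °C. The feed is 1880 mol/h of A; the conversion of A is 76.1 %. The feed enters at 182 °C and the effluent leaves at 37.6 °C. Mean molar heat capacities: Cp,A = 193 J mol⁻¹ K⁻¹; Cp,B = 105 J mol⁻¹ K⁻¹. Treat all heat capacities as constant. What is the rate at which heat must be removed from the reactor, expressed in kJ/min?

Extent of reaction ξ = 0.761 × 1880 = 1430.7 mol/h
Reaction term: ξ·ΔH°_rxn = 1430.7 × -68.4 = -97859 kJ/h
Sensible, feed 182→25 °C: -56966 kJ/h
Outlet flows (mol/h): A 449.32, B 2861.4
Sensible, products 25→37.6 °C: 4878.2 kJ/h
Q = ΔH = -149950 kJ/h = -41.652 kW
Heat removed = 2499.1 kJ/min

Q_out = 2500 kJ/min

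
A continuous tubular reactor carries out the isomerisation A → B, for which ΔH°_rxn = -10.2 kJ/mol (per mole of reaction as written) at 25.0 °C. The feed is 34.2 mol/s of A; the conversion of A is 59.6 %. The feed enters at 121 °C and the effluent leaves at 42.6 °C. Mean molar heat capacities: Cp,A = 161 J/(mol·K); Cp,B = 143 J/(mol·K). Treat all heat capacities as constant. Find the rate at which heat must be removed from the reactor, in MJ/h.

Extent of reaction ξ = 0.596 × 34.2 = 20.383 mol/s
Reaction term: ξ·ΔH°_rxn = 20.383 × -10.2 = -207.91 kJ/s
Sensible, feed 121→25 °C: -528.6 kJ/s
Outlet flows (mol/s): A 13.817, B 20.383
Sensible, products 25→42.6 °C: 90.452 kJ/s
Q = ΔH = -646.05 kJ/s = -646.05 kW
Heat removed = 2325.8 MJ/h

Q_out = 2330 MJ/h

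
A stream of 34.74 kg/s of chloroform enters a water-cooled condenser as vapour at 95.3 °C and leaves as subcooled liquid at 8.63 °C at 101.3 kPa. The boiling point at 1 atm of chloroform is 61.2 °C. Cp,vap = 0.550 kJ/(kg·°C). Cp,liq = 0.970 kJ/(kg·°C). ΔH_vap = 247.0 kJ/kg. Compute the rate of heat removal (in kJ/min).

Q_c = 660000 kJ/min

vapour 95.3→61.2 °C: -18.755 kJ/kg
condensation at 61.2 °C: -247 kJ/kg
liquid 61.2→8.63 °C: -50.993 kJ/kg
Δh = -18.755 + -247 + -50.993 = -316.75 kJ/kg
Q = ṁ·Δh = 34.74 kg/s × -316.75 kJ/kg = -11004 kJ/s
|Q| = 11004 kW = 660230 kJ/min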